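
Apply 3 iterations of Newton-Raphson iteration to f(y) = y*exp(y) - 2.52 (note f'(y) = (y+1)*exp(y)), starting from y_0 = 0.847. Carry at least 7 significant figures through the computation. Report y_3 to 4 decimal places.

0.9625

Newton update: y ← y − f(y)/f'(y).
y_0 = 0.847000: f = -0.544255, f' = 4.308383 → y_1 = 0.847000 - (-0.544255)/(4.308383) = 0.973325
y_1 = 0.973325: f = 0.056127, f' = 5.222857 → y_2 = 0.973325 - (0.056127)/(5.222857) = 0.962578
y_2 = 0.962578: f = 0.000452, f' = 5.138891 → y_3 = 0.962578 - (0.000452)/(5.138891) = 0.962490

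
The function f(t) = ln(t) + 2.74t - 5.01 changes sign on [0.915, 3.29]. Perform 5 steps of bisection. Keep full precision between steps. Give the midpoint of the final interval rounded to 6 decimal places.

1.620078

f(0.915000) = -2.591731, f(3.290000) = 5.195488 (opposite signs)
step 1: m = 2.102500, f(m) = 1.493977 > 0 → root in [0.915000, 2.102500]
step 2: m = 1.508750, f(m) = -0.464744 < 0 → root in [1.508750, 2.102500]
step 3: m = 1.805625, f(m) = 0.528319 > 0 → root in [1.508750, 1.805625]
step 4: m = 1.657188, f(m) = 0.035816 > 0 → root in [1.508750, 1.657188]
step 5: m = 1.582969, f(m) = -0.213364 < 0 → root in [1.582969, 1.657188]
Midpoint of [1.582969, 1.657188] = 1.620078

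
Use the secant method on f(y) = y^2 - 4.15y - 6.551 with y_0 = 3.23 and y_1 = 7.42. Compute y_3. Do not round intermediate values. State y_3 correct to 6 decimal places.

f(y_0) = -9.522600, f(y_1) = 17.712400
y_2 = 7.420000 - (17.712400)·(7.420000 - 3.230000)/(17.712400 - (-9.522600)) = 4.695015; f(y_2) = -3.992144
y_3 = 4.695015 - (-3.992144)·(4.695015 - 7.420000)/(-3.992144 - (17.712400)) = 5.196225; f(y_3) = -1.114578

5.196225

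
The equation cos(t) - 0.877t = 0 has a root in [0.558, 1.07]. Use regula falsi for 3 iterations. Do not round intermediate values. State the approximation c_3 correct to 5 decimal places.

0.79689

f(0.558000) = 0.358950, f(1.070000) = -0.458266
step 1: c = 0.782888, f(c) = 0.022286 > 0 → new bracket [0.782888, 1.070000]
step 2: c = 0.796204, f(c) = 0.001155 > 0 → new bracket [0.796204, 1.070000]
step 3: c = 0.796892, f(c) = 0.000059 > 0 → new bracket [0.796892, 1.070000]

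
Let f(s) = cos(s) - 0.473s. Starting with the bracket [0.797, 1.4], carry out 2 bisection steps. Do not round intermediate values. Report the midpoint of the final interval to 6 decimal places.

f(0.797000) = 0.321875, f(1.400000) = -0.492233 (opposite signs)
step 1: m = 1.098500, f(m) = -0.064658 < 0 → root in [0.797000, 1.098500]
step 2: m = 0.947750, f(m) = 0.135226 > 0 → root in [0.947750, 1.098500]
Midpoint of [0.947750, 1.098500] = 1.023125

1.023125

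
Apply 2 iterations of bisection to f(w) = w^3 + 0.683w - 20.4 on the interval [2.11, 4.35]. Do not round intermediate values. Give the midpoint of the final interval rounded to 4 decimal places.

f(2.110000) = -9.564939, f(4.350000) = 64.883925 (opposite signs)
step 1: m = 3.230000, f(m) = 15.504357 > 0 → root in [2.110000, 3.230000]
step 2: m = 2.670000, f(m) = 0.457773 > 0 → root in [2.110000, 2.670000]
Midpoint of [2.110000, 2.670000] = 2.390000

2.3900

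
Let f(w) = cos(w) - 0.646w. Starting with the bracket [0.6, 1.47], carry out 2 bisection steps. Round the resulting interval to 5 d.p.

[0.81750, 1.03500]

f(0.600000) = 0.437736, f(1.470000) = -0.848994 (opposite signs)
step 1: m = 1.035000, f(m) = -0.158084 < 0 → root in [0.600000, 1.035000]
step 2: m = 0.817500, f(m) = 0.155942 > 0 → root in [0.817500, 1.035000]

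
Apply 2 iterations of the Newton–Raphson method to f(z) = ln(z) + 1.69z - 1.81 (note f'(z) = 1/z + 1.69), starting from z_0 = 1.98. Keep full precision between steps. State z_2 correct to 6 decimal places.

z_0 = 1.980000: f = 2.219297, f' = 2.195051 → z_1 = 1.980000 - (2.219297)/(2.195051) = 0.968954
z_1 = 0.968954: f = -0.204006, f' = 2.722041 → z_2 = 0.968954 - (-0.204006)/(2.722041) = 1.043900

1.043900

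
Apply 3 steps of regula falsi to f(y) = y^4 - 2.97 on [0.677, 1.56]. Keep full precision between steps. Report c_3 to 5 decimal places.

1.29873

f(0.677000) = -2.759935, f(1.560000) = 2.952409
step 1: c = 1.103624, f(c) = -1.486511 < 0 → new bracket [1.103624, 1.560000]
step 2: c = 1.256456, f(c) = -0.477767 < 0 → new bracket [1.256456, 1.560000]
step 3: c = 1.298734, f(c) = -0.125006 < 0 → new bracket [1.298734, 1.560000]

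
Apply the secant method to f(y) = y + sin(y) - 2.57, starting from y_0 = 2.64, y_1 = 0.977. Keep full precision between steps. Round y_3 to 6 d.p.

1.667862

f(y_0) = 0.550823, f(y_1) = -0.764177
y_2 = 0.977000 - (-0.764177)·(0.977000 - 2.640000)/(-0.764177 - (0.550823)) = 1.943408; f(y_2) = 0.304788
y_3 = 1.943408 - (0.304788)·(1.943408 - 0.977000)/(0.304788 - (-0.764177)) = 1.667862; f(y_3) = 0.093155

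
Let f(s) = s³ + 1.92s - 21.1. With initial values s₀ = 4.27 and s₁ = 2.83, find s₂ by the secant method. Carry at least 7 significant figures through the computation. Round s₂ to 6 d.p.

Secant update: s_(k+1) = s_k − f(s_k)·(s_k − s_(k-1))/(f(s_k) − f(s_(k-1))).
f(s_0) = 64.952883, f(s_1) = 6.998787
s_2 = 2.830000 - (6.998787)·(2.830000 - 4.270000)/(6.998787 - (64.952883)) = 2.656099; f(s_2) = 2.738130

2.656099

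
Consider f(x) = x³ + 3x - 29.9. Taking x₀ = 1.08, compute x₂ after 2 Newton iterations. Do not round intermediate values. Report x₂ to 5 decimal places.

3.58207

f'(x) = 3x² + 3
x_0 = 1.080000: f = -25.400288, f' = 6.499200 → x_1 = 1.080000 - (-25.400288)/(6.499200) = 4.988218
x_1 = 4.988218: f = 109.183056, f' = 77.646945 → x_2 = 4.988218 - (109.183056)/(77.646945) = 3.582070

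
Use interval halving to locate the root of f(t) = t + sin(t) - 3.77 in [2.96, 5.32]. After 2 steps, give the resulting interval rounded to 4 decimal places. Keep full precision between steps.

f(2.960000) = -0.629404, f(5.320000) = 0.728986 (opposite signs)
step 1: m = 4.140000, f(m) = -0.470609 < 0 → root in [4.140000, 5.320000]
step 2: m = 4.730000, f(m) = -0.039845 < 0 → root in [4.730000, 5.320000]

[4.7300, 5.3200]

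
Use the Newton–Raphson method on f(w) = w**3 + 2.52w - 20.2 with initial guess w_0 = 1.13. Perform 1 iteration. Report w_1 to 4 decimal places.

f'(w) = 3w**2 + 2.52
w_0 = 1.130000: f = -15.909503, f' = 6.350700 → w_1 = 1.130000 - (-15.909503)/(6.350700) = 3.635157

3.6352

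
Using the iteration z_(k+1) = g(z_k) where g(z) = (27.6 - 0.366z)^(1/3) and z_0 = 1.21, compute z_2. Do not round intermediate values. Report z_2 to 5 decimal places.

z_1 = g(1.210000) = 3.005809
z_2 = g(3.005809) = 2.981361

2.98136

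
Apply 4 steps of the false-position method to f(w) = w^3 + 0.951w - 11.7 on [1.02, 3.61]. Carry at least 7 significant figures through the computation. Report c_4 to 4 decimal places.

2.0687

f(1.020000) = -9.668772, f(3.610000) = 38.778991
step 1: c = 1.536889, f(c) = -6.608243 < 0 → new bracket [1.536889, 3.610000]
step 2: c = 1.838728, f(c) = -3.734779 < 0 → new bracket [1.838728, 3.610000]
step 3: c = 1.994332, f(c) = -1.871218 < 0 → new bracket [1.994332, 3.610000]
step 4: c = 2.068704, f(c) = -0.879563 < 0 → new bracket [2.068704, 3.610000]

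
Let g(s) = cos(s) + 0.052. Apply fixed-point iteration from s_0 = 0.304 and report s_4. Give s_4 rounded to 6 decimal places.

0.685646

s_1 = g(0.304000) = 1.006147
s_2 = g(1.006147) = 0.587120
s_3 = g(0.587120) = 0.884540
s_4 = g(0.884540) = 0.685646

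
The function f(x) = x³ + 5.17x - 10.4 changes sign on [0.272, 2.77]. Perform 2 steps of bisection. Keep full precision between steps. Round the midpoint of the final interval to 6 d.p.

1.208750

f(0.272000) = -8.973636, f(2.770000) = 25.174833 (opposite signs)
step 1: m = 1.521000, f(m) = 0.982314 > 0 → root in [0.272000, 1.521000]
step 2: m = 0.896500, f(m) = -5.044567 < 0 → root in [0.896500, 1.521000]
Midpoint of [0.896500, 1.521000] = 1.208750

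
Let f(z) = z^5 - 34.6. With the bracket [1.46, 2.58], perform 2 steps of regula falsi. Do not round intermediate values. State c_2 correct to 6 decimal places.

False-position update: c = (a·f(b) − b·f(a))/(f(b) − f(a)); replace the endpoint whose sign matches f(c).
f(1.460000) = -27.966171, f(2.580000) = 79.713765
step 1: c = 1.750882, f(c) = -18.145530 < 0 → new bracket [1.750882, 2.580000]
step 2: c = 1.904621, f(c) = -9.536460 < 0 → new bracket [1.904621, 2.580000]

1.904621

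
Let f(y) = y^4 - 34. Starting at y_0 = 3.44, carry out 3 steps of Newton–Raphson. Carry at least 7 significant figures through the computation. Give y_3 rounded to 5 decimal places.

2.41754

f'(y) = 4y^3
y_0 = 3.440000: f = 106.034089, f' = 162.830336 → y_1 = 3.440000 - (106.034089)/(162.830336) = 2.788806
y_1 = 2.788806: f = 26.488582, f' = 86.759101 → y_2 = 2.788806 - (26.488582)/(86.759101) = 2.483494
y_2 = 2.483494: f = 4.041074, f' = 61.270239 → y_3 = 2.483494 - (4.041074)/(61.270239) = 2.417540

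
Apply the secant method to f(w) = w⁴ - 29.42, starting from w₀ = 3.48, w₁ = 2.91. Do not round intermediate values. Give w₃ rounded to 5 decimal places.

f(w_0) = 117.241788, f(w_1) = 42.288718
w_2 = 2.910000 - (42.288718)·(2.910000 - 3.480000)/(42.288718 - (117.241788)) = 2.588405; f(w_2) = 15.467828
w_3 = 2.588405 - (15.467828)·(2.588405 - 2.910000)/(15.467828 - (42.288718)) = 2.402938; f(w_3) = 3.920344

2.40294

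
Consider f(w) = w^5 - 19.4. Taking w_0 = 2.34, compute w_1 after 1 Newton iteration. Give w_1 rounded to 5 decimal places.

Newton update: w ← w − f(w)/f'(w).
f'(w) = 5w^4
w_0 = 2.340000: f = 50.758337, f' = 149.910977 → w_1 = 2.340000 - (50.758337)/(149.910977) = 2.001410

2.00141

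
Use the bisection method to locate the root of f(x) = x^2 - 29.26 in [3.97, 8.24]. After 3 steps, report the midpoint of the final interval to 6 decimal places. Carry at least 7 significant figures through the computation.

5.304375

f(3.970000) = -13.499100, f(8.240000) = 38.637600 (opposite signs)
step 1: m = 6.105000, f(m) = 8.011025 > 0 → root in [3.970000, 6.105000]
step 2: m = 5.037500, f(m) = -3.883594 < 0 → root in [5.037500, 6.105000]
step 3: m = 5.571250, f(m) = 1.778827 > 0 → root in [5.037500, 5.571250]
Midpoint of [5.037500, 5.571250] = 5.304375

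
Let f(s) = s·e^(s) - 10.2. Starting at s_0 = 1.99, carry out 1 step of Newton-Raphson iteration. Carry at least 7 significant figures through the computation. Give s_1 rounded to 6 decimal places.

1.790767

Newton update: s ← s − f(s)/f'(s).
f'(s) = (s + 1)·e^(s)
s_0 = 1.990000: f = 4.357912, f' = 21.873446 → s_1 = 1.990000 - (4.357912)/(21.873446) = 1.790767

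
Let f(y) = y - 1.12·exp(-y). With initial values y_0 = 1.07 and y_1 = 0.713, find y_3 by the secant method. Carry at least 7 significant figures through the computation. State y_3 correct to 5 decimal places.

0.60926

f(y_0) = 0.685830, f(y_1) = 0.164008
y_2 = 0.713000 - (0.164008)·(0.713000 - 1.070000)/(0.164008 - (0.685830)) = 0.600795; f(y_2) = -0.013385
y_3 = 0.600795 - (-0.013385)·(0.600795 - 0.713000)/(-0.013385 - (0.164008)) = 0.609262; f(y_3) = 0.000259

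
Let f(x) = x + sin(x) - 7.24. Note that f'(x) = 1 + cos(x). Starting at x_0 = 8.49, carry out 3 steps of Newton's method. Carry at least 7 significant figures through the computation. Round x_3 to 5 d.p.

-126.11789

x_0 = 8.490000: f = 2.054467, f' = 0.406003 → x_1 = 8.490000 - (2.054467)/(0.406003) = 3.429773
x_1 = 3.429773: f = -4.094435, f' = 0.041237 → x_2 = 3.429773 - (-4.094435)/(0.041237) = 102.719509
x_2 = 102.719509: f = 96.294694, f' = 0.420800 → x_3 = 102.719509 - (96.294694)/(0.420800) = -126.117889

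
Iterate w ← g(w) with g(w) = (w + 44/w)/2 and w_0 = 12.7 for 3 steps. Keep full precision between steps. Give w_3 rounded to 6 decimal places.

w_1 = g(12.700000) = 8.082283
w_2 = g(8.082283) = 6.763145
w_3 = g(6.763145) = 6.634497

6.634497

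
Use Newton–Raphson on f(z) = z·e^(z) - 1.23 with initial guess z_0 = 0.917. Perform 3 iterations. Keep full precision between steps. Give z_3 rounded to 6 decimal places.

0.645207

f'(z) = (z + 1)·e^(z)
z_0 = 0.917000: f = 1.064127, f' = 4.795900 → z_1 = 0.917000 - (1.064127)/(4.795900) = 0.695117
z_1 = 0.695117: f = 0.162977, f' = 3.396921 → z_2 = 0.695117 - (0.162977)/(3.396921) = 0.647140
z_2 = 0.647140: f = 0.006082, f' = 3.146151 → z_3 = 0.647140 - (0.006082)/(3.146151) = 0.645207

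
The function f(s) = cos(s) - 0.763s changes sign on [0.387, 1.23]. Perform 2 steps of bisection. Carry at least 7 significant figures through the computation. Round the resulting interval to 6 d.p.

f(0.387000) = 0.630764, f(1.230000) = -0.604252 (opposite signs)
step 1: m = 0.808500, f(m) = 0.073699 > 0 → root in [0.808500, 1.230000]
step 2: m = 1.019250, f(m) = -0.253683 < 0 → root in [0.808500, 1.019250]

[0.808500, 1.019250]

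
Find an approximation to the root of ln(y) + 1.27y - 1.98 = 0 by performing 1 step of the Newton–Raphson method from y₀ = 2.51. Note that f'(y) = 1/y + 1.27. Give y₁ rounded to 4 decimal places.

1.2345

y_0 = 2.510000: f = 2.127983, f' = 1.668406 → y_1 = 2.510000 - (2.127983)/(1.668406) = 1.234542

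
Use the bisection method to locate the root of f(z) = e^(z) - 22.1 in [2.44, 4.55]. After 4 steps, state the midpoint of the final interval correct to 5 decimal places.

f(2.440000) = -10.626959, f(4.550000) = 72.532408 (opposite signs)
step 1: m = 3.495000, f(m) = 10.850288 > 0 → root in [2.440000, 3.495000]
step 2: m = 2.967500, f(m) = -2.656749 < 0 → root in [2.967500, 3.495000]
step 3: m = 3.231250, f(m) = 3.211276 > 0 → root in [2.967500, 3.231250]
step 4: m = 3.099375, f(m) = 0.084082 > 0 → root in [2.967500, 3.099375]
Midpoint of [2.967500, 3.099375] = 3.033438

3.03344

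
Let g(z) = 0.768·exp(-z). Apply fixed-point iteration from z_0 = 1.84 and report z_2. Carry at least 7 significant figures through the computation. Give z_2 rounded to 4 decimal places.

0.6798

z_1 = g(1.840000) = 0.121972
z_2 = g(0.121972) = 0.679813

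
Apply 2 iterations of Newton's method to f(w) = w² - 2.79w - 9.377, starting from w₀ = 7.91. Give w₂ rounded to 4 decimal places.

4.8302

Newton update: w ← w − f(w)/f'(w).
f'(w) = 2w - 2.79
w_0 = 7.910000: f = 31.122200, f' = 13.030000 → w_1 = 7.910000 - (31.122200)/(13.030000) = 5.521497
w_1 = 5.521497: f = 5.704949, f' = 8.252993 → w_2 = 5.521497 - (5.704949)/(8.252993) = 4.830238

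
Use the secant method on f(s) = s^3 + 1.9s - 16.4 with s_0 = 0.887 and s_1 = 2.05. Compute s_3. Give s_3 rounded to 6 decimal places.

f(s_0) = -14.016836, f(s_1) = -3.889875
s_2 = 2.050000 - (-3.889875)·(2.050000 - 0.887000)/(-3.889875 - (-14.016836)) = 2.496721; f(s_2) = 3.907366
s_3 = 2.496721 - (3.907366)·(2.496721 - 2.050000)/(3.907366 - (-3.889875)) = 2.272859; f(s_3) = -0.340226

2.272859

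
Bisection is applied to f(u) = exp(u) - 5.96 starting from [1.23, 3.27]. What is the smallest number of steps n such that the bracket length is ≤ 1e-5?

18

Initial width b − a = 3.27 − 1.23 = 2.040000.
After n steps the width is (b−a)/2^n; need (b−a)/2^n ≤ 1e-5.
So n ≥ log₂(2.040000/1e-5) = log₂(204000.0000) ≈ 17.6382.
Hence n = 18.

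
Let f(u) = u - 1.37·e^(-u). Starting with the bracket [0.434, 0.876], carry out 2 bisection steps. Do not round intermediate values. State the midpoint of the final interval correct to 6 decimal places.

0.710250

f(0.434000) = -0.453640, f(0.876000) = 0.305470 (opposite signs)
step 1: m = 0.655000, f(m) = -0.056636 < 0 → root in [0.655000, 0.876000]
step 2: m = 0.765500, f(m) = 0.128311 > 0 → root in [0.655000, 0.765500]
Midpoint of [0.655000, 0.765500] = 0.710250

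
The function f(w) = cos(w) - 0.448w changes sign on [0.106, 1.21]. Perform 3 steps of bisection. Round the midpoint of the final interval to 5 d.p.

1.00300

f(0.106000) = 0.946899, f(1.210000) = -0.189061 (opposite signs)
step 1: m = 0.658000, f(m) = 0.496433 > 0 → root in [0.658000, 1.210000]
step 2: m = 0.934000, f(m) = 0.176191 > 0 → root in [0.934000, 1.210000]
step 3: m = 1.072000, f(m) = -0.001887 < 0 → root in [0.934000, 1.072000]
Midpoint of [0.934000, 1.072000] = 1.003000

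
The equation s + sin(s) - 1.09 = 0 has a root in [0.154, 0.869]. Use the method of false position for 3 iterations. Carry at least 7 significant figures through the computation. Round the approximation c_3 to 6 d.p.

0.559390

False-position update: c = (a·f(b) − b·f(a))/(f(b) − f(a)); replace the endpoint whose sign matches f(c).
f(0.154000) = -0.782608, f(0.869000) = 0.542684
step 1: c = 0.576220, f(c) = 0.031078 > 0 → new bracket [0.154000, 0.576220]
step 2: c = 0.560094, f(c) = 0.001359 > 0 → new bracket [0.154000, 0.560094]
step 3: c = 0.559390, f(c) = 0.000059 > 0 → new bracket [0.154000, 0.559390]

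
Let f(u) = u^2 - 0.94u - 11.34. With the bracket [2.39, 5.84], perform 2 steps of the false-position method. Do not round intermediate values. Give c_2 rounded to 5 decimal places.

3.77601

f(2.390000) = -7.874500, f(5.840000) = 17.276000
step 1: c = 3.470178, f(c) = -2.559830 < 0 → new bracket [3.470178, 5.840000]
step 2: c = 3.776006, f(c) = -0.631226 < 0 → new bracket [3.776006, 5.840000]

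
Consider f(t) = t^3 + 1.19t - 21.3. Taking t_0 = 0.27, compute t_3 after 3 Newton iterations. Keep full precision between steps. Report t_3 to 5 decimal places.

6.78465

f'(t) = 3t^2 + 1.19
t_0 = 0.270000: f = -20.959017, f' = 1.408700 → t_1 = 0.270000 - (-20.959017)/(1.408700) = 15.148269
t_1 = 15.148269: f = 3472.800276, f' = 689.600126 → t_2 = 15.148269 - (3472.800276)/(689.600126) = 10.112306
t_2 = 10.112306: f = 1024.805320, f' = 307.966214 → t_3 = 10.112306 - (1024.805320)/(307.966214) = 6.784651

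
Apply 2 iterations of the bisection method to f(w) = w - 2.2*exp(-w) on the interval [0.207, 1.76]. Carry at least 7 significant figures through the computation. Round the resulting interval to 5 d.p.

[0.59525, 0.98350]

f(0.207000) = -1.581643, f(1.760000) = 1.381501 (opposite signs)
step 1: m = 0.983500, f(m) = 0.160700 > 0 → root in [0.207000, 0.983500]
step 2: m = 0.595250, f(m) = -0.617884 < 0 → root in [0.595250, 0.983500]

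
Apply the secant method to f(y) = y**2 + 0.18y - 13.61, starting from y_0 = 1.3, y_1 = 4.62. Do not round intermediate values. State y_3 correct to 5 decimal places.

Secant update: y_(k+1) = y_k − f(y_k)·(y_k − y_(k-1))/(f(y_k) − f(y_(k-1))).
f(y_0) = -11.686000, f(y_1) = 8.566000
y_2 = 4.620000 - (8.566000)·(4.620000 - 1.300000)/(8.566000 - (-11.686000)) = 3.215738; f(y_2) = -2.690198
y_3 = 3.215738 - (-2.690198)·(3.215738 - 4.620000)/(-2.690198 - (8.566000)) = 3.551352; f(y_3) = -0.358654

3.55135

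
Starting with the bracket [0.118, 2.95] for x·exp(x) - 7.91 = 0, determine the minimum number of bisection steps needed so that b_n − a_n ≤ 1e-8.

29

Initial width b − a = 2.95 − 0.118 = 2.832000.
After n steps the width is (b−a)/2^n; need (b−a)/2^n ≤ 1e-8.
So n ≥ log₂(2.832000/1e-8) = log₂(283200000.0000) ≈ 28.0772.
Hence n = 29.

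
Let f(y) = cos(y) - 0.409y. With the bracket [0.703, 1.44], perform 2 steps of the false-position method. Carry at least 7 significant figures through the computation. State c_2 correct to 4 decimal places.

1.1018

False-position update: c = (a·f(b) − b·f(a))/(f(b) − f(a)); replace the endpoint whose sign matches f(c).
f(0.703000) = 0.475379, f(1.440000) = -0.458536
step 1: c = 1.078146, f(c) = 0.032001 > 0 → new bracket [1.078146, 1.440000]
step 2: c = 1.101752, f(c) = 0.001417 > 0 → new bracket [1.101752, 1.440000]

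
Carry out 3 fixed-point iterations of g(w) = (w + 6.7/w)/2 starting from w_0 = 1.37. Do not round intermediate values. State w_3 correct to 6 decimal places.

w_1 = g(1.370000) = 3.130255
w_2 = g(3.130255) = 2.635328
w_3 = g(2.635328) = 2.588853

2.588853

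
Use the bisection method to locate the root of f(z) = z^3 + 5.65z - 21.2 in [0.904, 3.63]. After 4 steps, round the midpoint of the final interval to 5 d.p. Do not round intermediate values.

2.18181

f(0.904000) = -15.353637, f(3.630000) = 47.141647 (opposite signs)
step 1: m = 2.267000, f(m) = 3.259318 > 0 → root in [0.904000, 2.267000]
step 2: m = 1.585500, f(m) = -8.256279 < 0 → root in [1.585500, 2.267000]
step 3: m = 1.926250, f(m) = -3.169454 < 0 → root in [1.926250, 2.267000]
step 4: m = 2.096625, f(m) = -0.137648 < 0 → root in [2.096625, 2.267000]
Midpoint of [2.096625, 2.267000] = 2.181812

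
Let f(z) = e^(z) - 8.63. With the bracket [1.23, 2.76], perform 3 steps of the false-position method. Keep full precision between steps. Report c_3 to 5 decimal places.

f(1.230000) = -5.208770, f(2.760000) = 7.169843
step 1: c = 1.873805, f(c) = -2.116966 < 0 → new bracket [1.873805, 2.760000]
step 2: c = 2.075817, f(c) = -0.658943 < 0 → new bracket [2.075817, 2.760000]
step 3: c = 2.133404, f(c) = -0.186438 < 0 → new bracket [2.133404, 2.760000]

2.13340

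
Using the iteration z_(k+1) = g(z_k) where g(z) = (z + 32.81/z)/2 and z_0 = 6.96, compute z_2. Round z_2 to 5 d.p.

z_1 = g(6.960000) = 5.837040
z_2 = g(5.837040) = 5.729020

5.72902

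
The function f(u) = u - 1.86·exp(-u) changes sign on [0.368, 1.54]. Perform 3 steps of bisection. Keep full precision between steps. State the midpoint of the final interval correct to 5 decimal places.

f(0.368000) = -0.919338, f(1.540000) = 1.141251 (opposite signs)
step 1: m = 0.954000, f(m) = 0.237533 > 0 → root in [0.368000, 0.954000]
step 2: m = 0.661000, f(m) = -0.299383 < 0 → root in [0.661000, 0.954000]
step 3: m = 0.807500, f(m) = -0.022007 < 0 → root in [0.807500, 0.954000]
Midpoint of [0.807500, 0.954000] = 0.880750

0.88075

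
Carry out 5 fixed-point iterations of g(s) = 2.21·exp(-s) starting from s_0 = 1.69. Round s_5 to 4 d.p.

s_1 = g(1.690000) = 0.407788
s_2 = g(0.407788) = 1.469915
s_3 = g(1.469915) = 0.508179
s_4 = g(0.508179) = 1.329515
s_5 = g(1.329515) = 0.584779

0.5848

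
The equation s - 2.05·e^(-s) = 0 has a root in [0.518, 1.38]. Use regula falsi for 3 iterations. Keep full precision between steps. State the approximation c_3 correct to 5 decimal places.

False-position update: c = (a·f(b) − b·f(a))/(f(b) − f(a)); replace the endpoint whose sign matches f(c).
f(0.518000) = -0.703207, f(1.380000) = 0.864264
step 1: c = 0.904715, f(c) = 0.075168 > 0 → new bracket [0.518000, 0.904715]
step 2: c = 0.867370, f(c) = 0.006257 > 0 → new bracket [0.518000, 0.867370]
step 3: c = 0.864289, f(c) = 0.000518 > 0 → new bracket [0.518000, 0.864289]

0.86429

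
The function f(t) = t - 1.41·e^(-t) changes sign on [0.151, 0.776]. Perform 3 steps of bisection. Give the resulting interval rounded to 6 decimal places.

[0.697875, 0.776000]

f(0.151000) = -1.061385, f(0.776000) = 0.127057 (opposite signs)
step 1: m = 0.463500, f(m) = -0.423500 < 0 → root in [0.463500, 0.776000]
step 2: m = 0.619750, f(m) = -0.138941 < 0 → root in [0.619750, 0.776000]
step 3: m = 0.697875, f(m) = -0.003800 < 0 → root in [0.697875, 0.776000]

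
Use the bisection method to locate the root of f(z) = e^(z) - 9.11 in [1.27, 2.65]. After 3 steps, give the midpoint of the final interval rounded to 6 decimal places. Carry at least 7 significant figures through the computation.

2.218750

f(1.270000) = -5.549147, f(2.650000) = 5.044039 (opposite signs)
step 1: m = 1.960000, f(m) = -2.010673 < 0 → root in [1.960000, 2.650000]
step 2: m = 2.305000, f(m) = 0.914178 > 0 → root in [1.960000, 2.305000]
step 3: m = 2.132500, f(m) = -0.674070 < 0 → root in [2.132500, 2.305000]
Midpoint of [2.132500, 2.305000] = 2.218750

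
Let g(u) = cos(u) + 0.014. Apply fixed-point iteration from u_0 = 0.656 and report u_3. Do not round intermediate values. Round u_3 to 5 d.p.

0.77492

u_1 = g(0.656000) = 0.806438
u_2 = g(0.806438) = 0.706074
u_3 = g(0.706074) = 0.774915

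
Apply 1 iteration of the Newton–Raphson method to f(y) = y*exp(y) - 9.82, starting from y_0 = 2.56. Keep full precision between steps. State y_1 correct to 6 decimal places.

Newton update: y ← y − f(y)/f'(y).
f'(y) = (y+1)*exp(y)
y_0 = 2.560000: f = 23.295692, f' = 46.051510 → y_1 = 2.560000 - (23.295692)/(46.051510) = 2.054138

2.054138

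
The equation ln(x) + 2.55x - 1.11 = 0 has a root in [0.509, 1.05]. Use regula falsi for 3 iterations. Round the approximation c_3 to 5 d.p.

False-position update: c = (a·f(b) − b·f(a))/(f(b) − f(a)); replace the endpoint whose sign matches f(c).
f(0.509000) = -0.487357, f(1.050000) = 1.616290
step 1: c = 0.634335, f(c) = 0.052375 > 0 → new bracket [0.509000, 0.634335]
step 2: c = 0.622172, f(c) = 0.002001 > 0 → new bracket [0.509000, 0.622172]
step 3: c = 0.621710, f(c) = 0.000077 > 0 → new bracket [0.509000, 0.621710]

0.62171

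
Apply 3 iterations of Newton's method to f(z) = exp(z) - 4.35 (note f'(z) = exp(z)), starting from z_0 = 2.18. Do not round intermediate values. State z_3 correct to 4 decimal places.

1.4704

Newton update: z ← z − f(z)/f'(z).
z_0 = 2.180000: f = 4.496306, f' = 8.846306 → z_1 = 2.180000 - (4.496306)/(8.846306) = 1.671731
z_1 = 1.671731: f = 0.971369, f' = 5.321369 → z_2 = 1.671731 - (0.971369)/(5.321369) = 1.489189
z_2 = 1.489189: f = 0.083500, f' = 4.433500 → z_3 = 1.489189 - (0.083500)/(4.433500) = 1.470355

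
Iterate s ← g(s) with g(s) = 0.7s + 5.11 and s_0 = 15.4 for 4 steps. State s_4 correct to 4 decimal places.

s_1 = g(15.400000) = 15.890000
s_2 = g(15.890000) = 16.233000
s_3 = g(16.233000) = 16.473100
s_4 = g(16.473100) = 16.641170

16.6412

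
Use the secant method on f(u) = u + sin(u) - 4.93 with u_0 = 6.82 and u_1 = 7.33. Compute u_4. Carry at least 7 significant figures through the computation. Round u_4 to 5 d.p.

f(u_0) = 2.401401, f(u_1) = 3.265834
u_2 = 7.330000 - (3.265834)·(7.330000 - 6.820000)/(3.265834 - (2.401401)) = 5.403216; f(u_2) = -0.297504
u_3 = 5.403216 - (-0.297504)·(5.403216 - 7.330000)/(-0.297504 - (3.265834)) = 5.564083; f(u_3) = -0.024626
u_4 = 5.564083 - (-0.024626)·(5.564083 - 5.403216)/(-0.024626 - (-0.297504)) = 5.578601; f(u_4) = 0.000884

5.57860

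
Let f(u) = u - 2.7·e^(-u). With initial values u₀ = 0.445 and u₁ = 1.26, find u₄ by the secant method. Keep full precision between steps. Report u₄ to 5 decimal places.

0.99665

f(u_0) = -1.285226, f(u_1) = 0.494134
u_2 = 1.260000 - (0.494134)·(1.260000 - 0.445000)/(0.494134 - (-1.285226)) = 1.033672; f(u_2) = 0.073286
u_3 = 1.033672 - (0.073286)·(1.033672 - 1.260000)/(0.073286 - (0.494134)) = 0.994259; f(u_3) = -0.004734
u_4 = 0.994259 - (-0.004734)·(0.994259 - 1.033672)/(-0.004734 - (0.073286)) = 0.996651; f(u_4) = 0.000044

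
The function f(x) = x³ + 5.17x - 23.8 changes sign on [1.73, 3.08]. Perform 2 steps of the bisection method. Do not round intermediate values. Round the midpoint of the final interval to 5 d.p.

2.23625

f(1.730000) = -9.678183, f(3.080000) = 21.341712 (opposite signs)
step 1: m = 2.405000, f(m) = 2.544430 > 0 → root in [1.730000, 2.405000]
step 2: m = 2.067500, f(m) = -4.273380 < 0 → root in [2.067500, 2.405000]
Midpoint of [2.067500, 2.405000] = 2.236250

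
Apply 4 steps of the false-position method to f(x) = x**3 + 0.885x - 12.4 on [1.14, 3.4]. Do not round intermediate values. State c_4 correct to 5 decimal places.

f(1.140000) = -9.909556, f(3.400000) = 29.913000
step 1: c = 1.702385, f(c) = -5.959685 < 0 → new bracket [1.702385, 3.400000]
step 2: c = 1.984417, f(c) = -2.829335 < 0 → new bracket [1.984417, 3.400000]
step 3: c = 2.106740, f(c) = -1.185072 < 0 → new bracket [2.106740, 3.400000]
step 4: c = 2.156023, f(c) = -0.469780 < 0 → new bracket [2.156023, 3.400000]

2.15602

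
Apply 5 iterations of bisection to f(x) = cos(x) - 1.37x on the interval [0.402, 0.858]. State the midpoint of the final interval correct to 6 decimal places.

f(0.402000) = 0.369540, f(0.858000) = -0.521508 (opposite signs)
step 1: m = 0.630000, f(m) = -0.055072 < 0 → root in [0.402000, 0.630000]
step 2: m = 0.516000, f(m) = 0.162880 > 0 → root in [0.516000, 0.630000]
step 3: m = 0.573000, f(m) = 0.055268 > 0 → root in [0.573000, 0.630000]
step 4: m = 0.601500, f(m) = 0.000433 > 0 → root in [0.601500, 0.630000]
step 5: m = 0.615750, f(m) = -0.027237 < 0 → root in [0.601500, 0.615750]
Midpoint of [0.601500, 0.615750] = 0.608625

0.608625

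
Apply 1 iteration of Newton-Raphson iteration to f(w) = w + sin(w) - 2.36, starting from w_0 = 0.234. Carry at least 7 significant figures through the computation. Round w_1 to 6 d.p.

1.194148

Newton update: w ← w − f(w)/f'(w).
f'(w) = 1 + cos(w)
w_0 = 0.234000: f = -1.894130, f' = 1.972747 → w_1 = 0.234000 - (-1.894130)/(1.972747) = 1.194148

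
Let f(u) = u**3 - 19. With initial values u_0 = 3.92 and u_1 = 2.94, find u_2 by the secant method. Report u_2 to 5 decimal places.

2.75955

f(u_0) = 41.236288, f(u_1) = 6.412184
u_2 = 2.940000 - (6.412184)·(2.940000 - 3.920000)/(6.412184 - (41.236288)) = 2.759552; f(u_2) = 2.014339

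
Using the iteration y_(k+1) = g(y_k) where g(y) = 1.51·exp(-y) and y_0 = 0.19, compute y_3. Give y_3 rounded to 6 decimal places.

0.979149

y_1 = g(0.190000) = 1.248708
y_2 = g(1.248708) = 0.433181
y_3 = g(0.433181) = 0.979149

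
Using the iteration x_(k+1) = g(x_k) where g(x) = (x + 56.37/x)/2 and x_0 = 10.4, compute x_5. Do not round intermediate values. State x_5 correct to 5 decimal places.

7.50800

x_1 = g(10.400000) = 7.910096
x_2 = g(7.910096) = 7.518216
x_3 = g(7.518216) = 7.508003
x_4 = g(7.508003) = 7.507996
x_5 = g(7.507996) = 7.507996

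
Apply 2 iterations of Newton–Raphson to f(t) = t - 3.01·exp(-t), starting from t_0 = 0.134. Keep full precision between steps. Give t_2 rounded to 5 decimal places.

1.03766

f'(t) = 1 + 3.01·exp(-t)
t_0 = 0.134000: f = -2.498516, f' = 3.632516 → t_1 = 0.134000 - (-2.498516)/(3.632516) = 0.821820
t_1 = 0.821820: f = -0.501469, f' = 2.323289 → t_2 = 0.821820 - (-0.501469)/(2.323289) = 1.037664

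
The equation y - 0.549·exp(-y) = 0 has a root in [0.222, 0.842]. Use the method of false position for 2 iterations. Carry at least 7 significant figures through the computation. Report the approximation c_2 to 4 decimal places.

0.3769

False-position update: c = (a·f(b) − b·f(a))/(f(b) − f(a)); replace the endpoint whose sign matches f(c).
f(0.222000) = -0.217703, f(0.842000) = 0.605464
step 1: c = 0.385971, f(c) = 0.012766 > 0 → new bracket [0.222000, 0.385971]
step 2: c = 0.376888, f(c) = 0.000278 > 0 → new bracket [0.222000, 0.376888]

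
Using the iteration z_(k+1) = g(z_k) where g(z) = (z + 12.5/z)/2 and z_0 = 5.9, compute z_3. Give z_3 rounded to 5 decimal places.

3.53564

z_1 = g(5.900000) = 4.009322
z_2 = g(4.009322) = 3.563528
z_3 = g(3.563528) = 3.535644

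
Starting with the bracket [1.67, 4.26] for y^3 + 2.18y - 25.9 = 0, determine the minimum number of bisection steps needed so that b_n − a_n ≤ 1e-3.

Initial width b − a = 4.26 − 1.67 = 2.590000.
After n steps the width is (b−a)/2^n; need (b−a)/2^n ≤ 1e-3.
So n ≥ log₂(2.590000/1e-3) = log₂(2590.0000) ≈ 11.3387.
Hence n = 12.

12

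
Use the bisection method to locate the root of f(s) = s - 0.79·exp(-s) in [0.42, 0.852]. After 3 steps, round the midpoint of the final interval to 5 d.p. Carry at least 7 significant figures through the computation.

f(0.420000) = -0.099067, f(0.852000) = 0.515017 (opposite signs)
step 1: m = 0.636000, f(m) = 0.217769 > 0 → root in [0.420000, 0.636000]
step 2: m = 0.528000, f(m) = 0.062071 > 0 → root in [0.420000, 0.528000]
step 3: m = 0.474000, f(m) = -0.017781 < 0 → root in [0.474000, 0.528000]
Midpoint of [0.474000, 0.528000] = 0.501000

0.50100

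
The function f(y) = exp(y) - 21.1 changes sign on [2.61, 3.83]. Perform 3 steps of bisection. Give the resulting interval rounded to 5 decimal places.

f(2.610000) = -7.500949, f(3.830000) = 24.962538 (opposite signs)
step 1: m = 3.220000, f(m) = 3.928120 > 0 → root in [2.610000, 3.220000]
step 2: m = 2.915000, f(m) = -2.651188 < 0 → root in [2.915000, 3.220000]
step 3: m = 3.067500, f(m) = 0.388115 > 0 → root in [2.915000, 3.067500]

[2.91500, 3.06750]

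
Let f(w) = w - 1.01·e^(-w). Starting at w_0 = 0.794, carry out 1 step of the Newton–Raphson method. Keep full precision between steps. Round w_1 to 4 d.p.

f'(w) = 1 + 1.01·e^(-w)
w_0 = 0.794000: f = 0.337447, f' = 1.456553 → w_1 = 0.794000 - (0.337447)/(1.456553) = 0.562325

0.5623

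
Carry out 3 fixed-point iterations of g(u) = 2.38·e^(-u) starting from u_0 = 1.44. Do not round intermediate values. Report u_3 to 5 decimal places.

u_1 = g(1.440000) = 0.563888
u_2 = g(0.563888) = 1.354202
u_3 = g(1.354202) = 0.614405

0.61440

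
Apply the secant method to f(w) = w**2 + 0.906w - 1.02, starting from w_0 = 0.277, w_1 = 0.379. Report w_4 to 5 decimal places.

f(w_0) = -0.692309, f(w_1) = -0.532985
w_2 = 0.379000 - (-0.532985)·(0.379000 - 0.277000)/(-0.532985 - (-0.692309)) = 0.720220; f(w_2) = 0.151235
w_3 = 0.720220 - (0.151235)·(0.720220 - 0.379000)/(0.151235 - (-0.532985)) = 0.644799; f(w_3) = -0.020047
w_4 = 0.644799 - (-0.020047)·(0.644799 - 0.720220)/(-0.020047 - (0.151235)) = 0.653626; f(w_4) = -0.000588

0.65363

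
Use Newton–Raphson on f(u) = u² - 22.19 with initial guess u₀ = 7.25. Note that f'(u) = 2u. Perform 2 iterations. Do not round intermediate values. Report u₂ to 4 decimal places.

u_0 = 7.250000: f = 30.372500, f' = 14.500000 → u_1 = 7.250000 - (30.372500)/(14.500000) = 5.155345
u_1 = 5.155345: f = 4.387580, f' = 10.310690 → u_2 = 5.155345 - (4.387580)/(10.310690) = 4.729808

4.7298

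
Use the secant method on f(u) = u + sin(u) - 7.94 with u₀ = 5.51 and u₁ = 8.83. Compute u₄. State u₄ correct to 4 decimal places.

7.2725

Secant update: u_(k+1) = u_k − f(u_k)·(u_k − u_(k-1))/(f(u_k) − f(u_(k-1))).
f(u_0) = -3.128418, f(u_1) = 1.450325
u_2 = 8.830000 - (1.450325)·(8.830000 - 5.510000)/(1.450325 - (-3.128418)) = 7.778384; f(u_2) = 0.835528
u_3 = 7.778384 - (0.835528)·(7.778384 - 8.830000)/(0.835528 - (1.450325)) = 6.349205; f(u_3) = -1.524823
u_4 = 6.349205 - (-1.524823)·(6.349205 - 7.778384)/(-1.524823 - (0.835528)) = 7.272477; f(u_4) = 0.168114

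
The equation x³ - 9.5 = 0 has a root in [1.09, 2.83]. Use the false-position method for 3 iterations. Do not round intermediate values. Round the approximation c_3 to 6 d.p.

2.088059

f(1.090000) = -8.204971, f(2.830000) = 13.165187
step 1: c = 1.758065, f(c) = -4.066188 < 0 → new bracket [1.758065, 2.830000]
step 2: c = 2.011016, f(c) = -1.367084 < 0 → new bracket [2.011016, 2.830000]
step 3: c = 2.088059, f(c) = -0.396079 < 0 → new bracket [2.088059, 2.830000]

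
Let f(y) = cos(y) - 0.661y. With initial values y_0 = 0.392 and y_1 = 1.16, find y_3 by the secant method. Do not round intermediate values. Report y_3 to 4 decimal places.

0.9170

Secant update: y_(k+1) = y_k − f(y_k)·(y_k − y_(k-1))/(f(y_k) − f(y_(k-1))).
f(y_0) = 0.665035, f(y_1) = -0.367420
y_2 = 1.160000 - (-0.367420)·(1.160000 - 0.392000)/(-0.367420 - (0.665035)) = 0.886691; f(y_2) = 0.045877
y_3 = 0.886691 - (0.045877)·(0.886691 - 1.160000)/(0.045877 - (-0.367420)) = 0.917029; f(y_3) = 0.002025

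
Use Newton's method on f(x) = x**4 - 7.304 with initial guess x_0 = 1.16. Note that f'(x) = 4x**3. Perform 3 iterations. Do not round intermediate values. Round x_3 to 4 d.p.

1.6524

Newton update: x ← x − f(x)/f'(x).
x_0 = 1.160000: f = -5.493361, f' = 6.243584 → x_1 = 1.160000 - (-5.493361)/(6.243584) = 2.039841
x_1 = 2.039841: f = 10.009513, f' = 33.950712 → x_2 = 2.039841 - (10.009513)/(33.950712) = 1.745016
x_2 = 1.745016: f = 1.968519, f' = 21.254862 → x_3 = 1.745016 - (1.968519)/(21.254862) = 1.652401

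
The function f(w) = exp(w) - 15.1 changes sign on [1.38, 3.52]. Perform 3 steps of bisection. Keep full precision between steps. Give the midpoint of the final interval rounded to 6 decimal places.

2.583750

f(1.380000) = -11.125098, f(3.520000) = 18.684428 (opposite signs)
step 1: m = 2.450000, f(m) = -3.511653 < 0 → root in [2.450000, 3.520000]
step 2: m = 2.985000, f(m) = 4.686502 > 0 → root in [2.450000, 2.985000]
step 3: m = 2.717500, f(m) = 0.042419 > 0 → root in [2.450000, 2.717500]
Midpoint of [2.450000, 2.717500] = 2.583750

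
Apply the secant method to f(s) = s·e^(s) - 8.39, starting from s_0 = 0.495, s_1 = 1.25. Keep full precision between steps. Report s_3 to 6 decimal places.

1.516374

f(s_0) = -7.577953, f(s_1) = -4.027071
s_2 = 1.250000 - (-4.027071)·(1.250000 - 0.495000)/(-4.027071 - (-7.577953)) = 2.106249; f(s_2) = 8.917804
s_3 = 2.106249 - (8.917804)·(2.106249 - 1.250000)/(8.917804 - (-4.027071)) = 1.516374; f(s_3) = -1.481893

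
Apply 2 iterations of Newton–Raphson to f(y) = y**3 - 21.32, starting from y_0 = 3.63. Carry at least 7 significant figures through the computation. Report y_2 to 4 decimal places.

f'(y) = 3y**2
y_0 = 3.630000: f = 26.512147, f' = 39.530700 → y_1 = 3.630000 - (26.512147)/(39.530700) = 2.959328
y_1 = 2.959328: f = 4.596668, f' = 26.272861 → y_2 = 2.959328 - (4.596668)/(26.272861) = 2.784369

2.7844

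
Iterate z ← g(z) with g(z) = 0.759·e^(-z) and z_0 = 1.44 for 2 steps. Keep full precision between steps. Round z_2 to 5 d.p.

0.63408

z_1 = g(1.440000) = 0.179828
z_2 = g(0.179828) = 0.634079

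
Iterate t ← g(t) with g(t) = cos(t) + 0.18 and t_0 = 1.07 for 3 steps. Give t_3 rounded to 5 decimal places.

t_1 = g(1.070000) = 0.660124
t_2 = g(0.660124) = 0.969916
t_3 = g(0.969916) = 0.745369

0.74537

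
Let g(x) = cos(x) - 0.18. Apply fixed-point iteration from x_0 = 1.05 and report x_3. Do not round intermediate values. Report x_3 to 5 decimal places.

x_1 = g(1.050000) = 0.317571
x_2 = g(0.317571) = 0.769997
x_3 = g(0.769997) = 0.537913

0.53791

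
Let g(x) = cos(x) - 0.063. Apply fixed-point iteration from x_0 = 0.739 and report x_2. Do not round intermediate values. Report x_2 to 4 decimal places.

x_1 = g(0.739000) = 0.676142
x_2 = g(0.676142) = 0.716993

0.7170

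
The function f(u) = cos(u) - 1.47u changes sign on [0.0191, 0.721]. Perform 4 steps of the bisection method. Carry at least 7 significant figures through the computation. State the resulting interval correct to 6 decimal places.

[0.545525, 0.589394]

f(0.019100) = 0.971741, f(0.721000) = -0.308724 (opposite signs)
step 1: m = 0.370050, f(m) = 0.388336 > 0 → root in [0.370050, 0.721000]
step 2: m = 0.545525, f(m) = 0.052933 > 0 → root in [0.545525, 0.721000]
step 3: m = 0.633263, f(m) = -0.124795 < 0 → root in [0.545525, 0.633263]
step 4: m = 0.589394, f(m) = -0.035131 < 0 → root in [0.545525, 0.589394]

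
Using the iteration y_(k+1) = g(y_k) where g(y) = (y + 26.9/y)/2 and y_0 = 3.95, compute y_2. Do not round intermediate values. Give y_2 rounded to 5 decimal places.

y_1 = g(3.950000) = 5.380063
y_2 = g(5.380063) = 5.190002

5.19000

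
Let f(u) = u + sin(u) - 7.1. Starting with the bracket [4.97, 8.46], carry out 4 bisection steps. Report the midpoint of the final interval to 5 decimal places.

6.60594

f(4.970000) = -3.097001, f(8.460000) = 2.181922 (opposite signs)
step 1: m = 6.715000, f(m) = 0.033520 > 0 → root in [4.970000, 6.715000]
step 2: m = 5.842500, f(m) = -1.684059 < 0 → root in [5.842500, 6.715000]
step 3: m = 6.278750, f(m) = -0.825685 < 0 → root in [6.278750, 6.715000]
step 4: m = 6.496875, f(m) = -0.391058 < 0 → root in [6.496875, 6.715000]
Midpoint of [6.496875, 6.715000] = 6.605937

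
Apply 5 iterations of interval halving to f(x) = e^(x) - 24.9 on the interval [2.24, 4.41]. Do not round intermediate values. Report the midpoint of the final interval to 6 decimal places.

3.223281

f(2.240000) = -15.506669, f(4.410000) = 57.369464 (opposite signs)
step 1: m = 3.325000, f(m) = 2.898999 > 0 → root in [2.240000, 3.325000]
step 2: m = 2.782500, f(m) = -8.740631 < 0 → root in [2.782500, 3.325000]
step 3: m = 3.053750, f(m) = -3.705324 < 0 → root in [3.053750, 3.325000]
step 4: m = 3.189375, f(m) = -0.626748 < 0 → root in [3.189375, 3.325000]
step 5: m = 3.257188, f(m) = 1.076376 > 0 → root in [3.189375, 3.257188]
Midpoint of [3.189375, 3.257188] = 3.223281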